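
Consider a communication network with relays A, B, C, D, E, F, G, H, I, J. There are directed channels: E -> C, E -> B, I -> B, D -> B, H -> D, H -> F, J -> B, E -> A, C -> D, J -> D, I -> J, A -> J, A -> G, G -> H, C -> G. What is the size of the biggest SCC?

1

{J} is an SCC by itself.
{C} is an SCC by itself.
{F} is an SCC by itself.
{G} is an SCC by itself.
{B} is an SCC by itself.
(and 5 more singleton SCCs)
The largest has 1 vertex.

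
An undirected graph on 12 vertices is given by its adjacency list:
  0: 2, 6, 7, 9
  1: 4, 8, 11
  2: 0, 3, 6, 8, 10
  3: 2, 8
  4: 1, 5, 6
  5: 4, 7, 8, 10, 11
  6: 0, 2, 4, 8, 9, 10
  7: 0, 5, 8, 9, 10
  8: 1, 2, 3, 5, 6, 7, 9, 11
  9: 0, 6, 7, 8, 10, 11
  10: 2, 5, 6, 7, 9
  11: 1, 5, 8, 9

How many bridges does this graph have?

The edges on the cycle 8-5-4-1-8 are not bridges since each lies on that cycle.
Every edge lies on some cycle, so there are no bridges.

0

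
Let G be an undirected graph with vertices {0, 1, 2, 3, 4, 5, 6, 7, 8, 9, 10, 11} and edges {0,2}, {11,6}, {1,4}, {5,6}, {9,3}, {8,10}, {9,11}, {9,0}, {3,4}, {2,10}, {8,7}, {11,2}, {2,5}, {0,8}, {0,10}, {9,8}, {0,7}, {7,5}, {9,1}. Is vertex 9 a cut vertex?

Yes

Deleting 9 raises the number of components from 1 to 2, so 9 is a cut vertex.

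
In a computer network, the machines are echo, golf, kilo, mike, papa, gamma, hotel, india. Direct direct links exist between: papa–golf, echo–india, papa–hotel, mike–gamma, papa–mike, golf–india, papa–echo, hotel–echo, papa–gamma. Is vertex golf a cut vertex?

No

Deleting golf leaves 2 components (was 2), so golf is not a cut vertex.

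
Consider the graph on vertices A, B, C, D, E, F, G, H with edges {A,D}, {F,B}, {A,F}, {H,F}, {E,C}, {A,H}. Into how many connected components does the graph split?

3

G is isolated — a component by itself.
Starting from C we can reach C, E. That is one component of size 2.
Starting from A we can reach A, B, D, F, H. That is one component of size 5.
Total: 3 components.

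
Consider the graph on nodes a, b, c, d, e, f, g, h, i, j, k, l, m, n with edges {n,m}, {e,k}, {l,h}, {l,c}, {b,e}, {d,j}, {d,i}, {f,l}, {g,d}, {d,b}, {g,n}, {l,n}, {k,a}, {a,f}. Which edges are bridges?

c-l, d-i, d-j, h-l, m-n

The edges on the cycle g-d-b-e-k-a-f-l-n-g are not bridges since each lies on that cycle.
But removing n—m disconnects n from m; removing h—l disconnects h from l; removing c—l disconnects c from l; removing d—i disconnects d from i — these are bridges.
In total 5 edges are bridges.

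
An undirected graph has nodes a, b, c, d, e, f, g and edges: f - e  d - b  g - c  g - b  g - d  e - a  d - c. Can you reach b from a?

No

The component containing a is {a, e, f}, and b is not in it.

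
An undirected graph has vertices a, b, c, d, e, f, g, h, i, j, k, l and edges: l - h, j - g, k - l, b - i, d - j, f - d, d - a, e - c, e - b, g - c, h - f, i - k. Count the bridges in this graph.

The edges on the cycle e-b-i-k-l-h-f-d-j-g-c-e are not bridges since each lies on that cycle.
But removing a - d disconnects a from d — this is a bridge.

1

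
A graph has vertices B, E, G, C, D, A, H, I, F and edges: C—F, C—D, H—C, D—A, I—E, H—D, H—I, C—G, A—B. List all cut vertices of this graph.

A, C, D, H, I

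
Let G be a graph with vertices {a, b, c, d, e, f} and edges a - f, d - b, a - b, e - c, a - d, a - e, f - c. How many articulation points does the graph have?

Removing a increases the component count from 1 to 2, so a is a cut vertex.
By contrast removing f leaves 1 component; it is not a cut vertex. No other vertex is a cut vertex either.

1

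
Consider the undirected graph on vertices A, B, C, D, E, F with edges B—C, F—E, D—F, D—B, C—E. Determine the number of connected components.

2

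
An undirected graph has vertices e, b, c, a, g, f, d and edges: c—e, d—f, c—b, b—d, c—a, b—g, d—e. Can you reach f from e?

Yes

From e we can reach a, b, c, d, e, f, g, which includes f.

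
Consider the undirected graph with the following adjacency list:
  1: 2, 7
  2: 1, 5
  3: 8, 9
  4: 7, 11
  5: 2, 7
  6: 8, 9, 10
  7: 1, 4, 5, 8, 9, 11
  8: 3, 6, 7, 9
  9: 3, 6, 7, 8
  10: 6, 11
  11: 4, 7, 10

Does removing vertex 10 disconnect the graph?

No

Deleting 10 leaves 1 component (was 1) (its neighbors 6, 11 remain connected to each other), so 10 is not a cut vertex.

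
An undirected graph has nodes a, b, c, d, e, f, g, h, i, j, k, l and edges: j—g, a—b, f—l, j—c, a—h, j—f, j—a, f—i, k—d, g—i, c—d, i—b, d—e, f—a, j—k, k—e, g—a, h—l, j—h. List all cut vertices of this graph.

j

Removing j increases the component count from 1 to 2, so j is a cut vertex.
By contrast removing a leaves 1 component; it is not a cut vertex. No other vertex is a cut vertex either.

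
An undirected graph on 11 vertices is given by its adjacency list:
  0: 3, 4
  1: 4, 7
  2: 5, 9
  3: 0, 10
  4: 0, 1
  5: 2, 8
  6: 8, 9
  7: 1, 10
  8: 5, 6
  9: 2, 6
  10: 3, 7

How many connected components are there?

Starting from 2 we can reach 2, 5, 6, 8, 9. That is one component of size 5.
Starting from 0 we can reach 0, 1, 3, 4, 7, 10. That is one component of size 6.
Total: 2 components.

2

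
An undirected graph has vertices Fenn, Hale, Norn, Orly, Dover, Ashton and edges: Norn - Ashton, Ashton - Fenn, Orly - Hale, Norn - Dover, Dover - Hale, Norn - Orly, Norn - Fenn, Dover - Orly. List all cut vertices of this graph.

Norn

Removing Norn increases the component count from 1 to 2, so Norn is a cut vertex.
By contrast removing Dover leaves 1 component; it is not a cut vertex. No other vertex is a cut vertex either.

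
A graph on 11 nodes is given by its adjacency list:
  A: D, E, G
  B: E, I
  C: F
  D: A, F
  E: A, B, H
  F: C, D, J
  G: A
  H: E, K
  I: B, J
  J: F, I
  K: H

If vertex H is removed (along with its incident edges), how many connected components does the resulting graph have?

2

With H gone, the remaining components are: {K}; {A, B, C, D, E, F, G, I, J}.
That is 2 components.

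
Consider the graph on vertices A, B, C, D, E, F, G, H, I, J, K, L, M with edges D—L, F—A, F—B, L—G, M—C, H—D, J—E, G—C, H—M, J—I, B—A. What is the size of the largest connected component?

K is isolated — a component by itself.
Starting from E we can reach E, I, J. That is one component of size 3.
Starting from A we can reach A, B, F. That is one component of size 3.
Starting from C we can reach C, D, G, H, L, M. That is one component of size 6.
The largest has 6 vertices.

6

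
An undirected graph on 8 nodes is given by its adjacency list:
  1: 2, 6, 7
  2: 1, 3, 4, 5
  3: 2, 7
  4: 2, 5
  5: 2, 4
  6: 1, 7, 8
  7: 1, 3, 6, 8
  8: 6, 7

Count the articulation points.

1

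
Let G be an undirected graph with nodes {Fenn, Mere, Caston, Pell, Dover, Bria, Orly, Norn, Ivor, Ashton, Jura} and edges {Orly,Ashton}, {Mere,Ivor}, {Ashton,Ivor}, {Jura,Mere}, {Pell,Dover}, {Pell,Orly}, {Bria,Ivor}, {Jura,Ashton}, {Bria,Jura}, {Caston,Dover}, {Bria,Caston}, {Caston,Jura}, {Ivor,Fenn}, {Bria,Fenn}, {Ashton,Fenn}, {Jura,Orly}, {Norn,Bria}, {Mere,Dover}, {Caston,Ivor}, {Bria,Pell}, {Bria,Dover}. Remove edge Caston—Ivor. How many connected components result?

Caston and Ivor are still connected via Caston-Bria-Ivor, so the component count stays at 1.

1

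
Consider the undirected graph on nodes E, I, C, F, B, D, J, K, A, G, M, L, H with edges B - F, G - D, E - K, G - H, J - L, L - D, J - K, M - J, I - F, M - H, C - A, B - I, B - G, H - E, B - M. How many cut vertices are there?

1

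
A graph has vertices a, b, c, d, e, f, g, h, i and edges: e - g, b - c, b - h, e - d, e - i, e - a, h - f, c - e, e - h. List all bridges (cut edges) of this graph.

a-e, d-e, e-g, e-i, f-h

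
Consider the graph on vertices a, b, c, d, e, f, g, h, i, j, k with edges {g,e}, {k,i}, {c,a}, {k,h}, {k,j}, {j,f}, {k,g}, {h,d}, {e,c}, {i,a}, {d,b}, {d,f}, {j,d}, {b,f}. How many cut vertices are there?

1

Removing k increases the component count from 1 to 2, so k is a cut vertex.
By contrast removing c leaves 1 component; it is not a cut vertex. No other vertex is a cut vertex either.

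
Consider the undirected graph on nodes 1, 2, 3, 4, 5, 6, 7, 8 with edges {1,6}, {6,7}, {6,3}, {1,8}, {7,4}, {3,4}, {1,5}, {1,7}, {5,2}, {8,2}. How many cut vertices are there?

1

Removing 1 increases the component count from 1 to 2, so 1 is a cut vertex.
By contrast removing 5 leaves 1 component; it is not a cut vertex. No other vertex is a cut vertex either.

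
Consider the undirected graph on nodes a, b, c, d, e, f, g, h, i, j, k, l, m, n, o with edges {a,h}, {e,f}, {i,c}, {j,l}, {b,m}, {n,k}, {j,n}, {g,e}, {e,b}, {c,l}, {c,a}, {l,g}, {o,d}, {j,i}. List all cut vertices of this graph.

Removing a increases the component count from 2 to 3, so a is a cut vertex.
Removing b increases the component count from 2 to 3, so b is a cut vertex.
Removing c increases the component count from 2 to 3, so c is a cut vertex.
Likewise e, g, j, l, n are cut vertices.
By contrast removing h leaves 2 components; it is not a cut vertex. No other vertex is a cut vertex either.

a, b, c, e, g, j, l, n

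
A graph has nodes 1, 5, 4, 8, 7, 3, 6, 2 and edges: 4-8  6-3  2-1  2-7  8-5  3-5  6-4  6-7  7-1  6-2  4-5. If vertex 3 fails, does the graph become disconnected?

No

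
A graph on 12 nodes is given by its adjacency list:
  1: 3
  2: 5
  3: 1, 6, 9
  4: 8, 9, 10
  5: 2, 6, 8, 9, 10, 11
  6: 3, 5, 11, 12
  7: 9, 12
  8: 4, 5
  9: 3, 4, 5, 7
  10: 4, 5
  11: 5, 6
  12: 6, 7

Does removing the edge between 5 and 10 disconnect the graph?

No

After removing 5-10, the path 5-8-4-10 still connects them, so the edge is not a bridge.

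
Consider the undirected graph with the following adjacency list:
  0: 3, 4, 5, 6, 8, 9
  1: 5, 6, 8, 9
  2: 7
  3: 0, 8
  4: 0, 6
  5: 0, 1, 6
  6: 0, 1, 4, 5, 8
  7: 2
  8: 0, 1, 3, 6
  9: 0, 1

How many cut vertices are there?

0

Removing 0, for instance, still leaves 2 components. No single vertex removal increases the component count — the graph has no articulation points.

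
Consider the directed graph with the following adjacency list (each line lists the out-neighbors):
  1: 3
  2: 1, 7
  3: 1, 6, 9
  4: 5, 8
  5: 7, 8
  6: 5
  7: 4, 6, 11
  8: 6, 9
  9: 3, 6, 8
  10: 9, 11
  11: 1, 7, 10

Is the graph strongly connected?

No

There is no directed path from 6 to 2, so the graph is not strongly connected.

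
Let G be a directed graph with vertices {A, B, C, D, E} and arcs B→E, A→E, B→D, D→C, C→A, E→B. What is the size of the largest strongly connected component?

{A, B, C, D, E} are all mutually reachable — one SCC of size 5.
The largest has 5 vertices.

5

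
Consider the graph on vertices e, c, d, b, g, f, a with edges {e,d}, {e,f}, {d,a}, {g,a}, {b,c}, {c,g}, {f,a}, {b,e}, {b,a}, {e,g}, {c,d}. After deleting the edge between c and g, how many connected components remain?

1

c and g are still connected via c-b-e-g, so the component count stays at 1.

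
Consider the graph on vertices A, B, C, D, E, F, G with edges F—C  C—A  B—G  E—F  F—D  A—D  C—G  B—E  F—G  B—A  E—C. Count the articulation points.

Removing C, for instance, still leaves 1 component. No single vertex removal increases the component count — the graph has no articulation points.

0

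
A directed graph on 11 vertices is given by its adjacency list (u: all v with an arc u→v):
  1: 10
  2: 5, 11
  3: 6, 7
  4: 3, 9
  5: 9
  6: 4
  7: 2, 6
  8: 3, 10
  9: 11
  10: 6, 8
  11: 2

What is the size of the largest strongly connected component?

4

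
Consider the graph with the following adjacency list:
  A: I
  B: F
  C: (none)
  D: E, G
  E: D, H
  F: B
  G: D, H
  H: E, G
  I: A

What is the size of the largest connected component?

4

C is isolated — a component by itself.
Starting from A we can reach A, I. That is one component of size 2.
Starting from B we can reach B, F. That is one component of size 2.
Starting from D we can reach D, E, G, H. That is one component of size 4.
The largest has 4 vertices.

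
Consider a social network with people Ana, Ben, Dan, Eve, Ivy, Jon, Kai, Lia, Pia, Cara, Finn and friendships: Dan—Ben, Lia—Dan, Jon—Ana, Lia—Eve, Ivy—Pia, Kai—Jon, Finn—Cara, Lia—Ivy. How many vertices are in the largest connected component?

6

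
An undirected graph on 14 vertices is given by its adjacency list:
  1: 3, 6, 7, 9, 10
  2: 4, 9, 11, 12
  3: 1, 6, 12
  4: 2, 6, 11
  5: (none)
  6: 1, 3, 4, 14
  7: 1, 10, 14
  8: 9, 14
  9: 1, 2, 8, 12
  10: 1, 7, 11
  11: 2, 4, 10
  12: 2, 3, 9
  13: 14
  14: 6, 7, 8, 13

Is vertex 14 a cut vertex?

Deleting 14 raises the number of components from 2 to 3, so 14 is a cut vertex.

Yes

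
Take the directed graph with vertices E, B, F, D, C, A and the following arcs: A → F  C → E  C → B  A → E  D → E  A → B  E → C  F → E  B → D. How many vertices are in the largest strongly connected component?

4

{B, C, D, E} are all mutually reachable — one SCC of size 4.
{F} is an SCC by itself.
{A} is an SCC by itself.
The largest has 4 vertices.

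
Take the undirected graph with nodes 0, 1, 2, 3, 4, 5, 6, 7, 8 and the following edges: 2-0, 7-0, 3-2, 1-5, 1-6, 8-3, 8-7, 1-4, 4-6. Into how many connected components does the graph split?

Starting from 1 we can reach 1, 4, 5, 6. That is one component of size 4.
Starting from 0 we can reach 0, 2, 3, 7, 8. That is one component of size 5.
Total: 2 components.

2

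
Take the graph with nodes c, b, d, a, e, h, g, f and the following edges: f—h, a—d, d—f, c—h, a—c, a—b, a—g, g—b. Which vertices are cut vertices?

Removing a increases the component count from 2 to 3, so a is a cut vertex.
By contrast removing d leaves 2 components; it is not a cut vertex. No other vertex is a cut vertex either.

a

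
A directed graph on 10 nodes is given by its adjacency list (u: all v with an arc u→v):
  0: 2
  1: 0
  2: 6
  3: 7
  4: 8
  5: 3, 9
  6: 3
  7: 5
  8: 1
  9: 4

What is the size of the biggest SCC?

{0, 1, 2, 3, 4, 5, 6, 7, 8, 9} are all mutually reachable — one SCC of size 10.
The largest has 10 vertices.

10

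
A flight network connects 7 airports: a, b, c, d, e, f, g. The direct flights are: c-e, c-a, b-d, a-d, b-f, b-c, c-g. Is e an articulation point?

No

Deleting e leaves 1 component (was 1), so e is not a cut vertex.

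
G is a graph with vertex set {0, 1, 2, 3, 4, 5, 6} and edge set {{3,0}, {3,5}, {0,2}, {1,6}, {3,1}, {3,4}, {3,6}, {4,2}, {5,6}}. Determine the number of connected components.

Starting from 0 we can reach 0, 1, 2, 3, 4, 5, 6. That is one component of size 7.
Total: 1 component.

1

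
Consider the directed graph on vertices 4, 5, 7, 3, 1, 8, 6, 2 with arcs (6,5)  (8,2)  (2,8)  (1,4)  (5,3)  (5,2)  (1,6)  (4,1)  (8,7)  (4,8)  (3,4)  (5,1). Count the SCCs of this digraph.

3

{1, 3, 4, 5, 6} are all mutually reachable — one SCC of size 5.
{2, 8} are all mutually reachable — one SCC of size 2.
{7} is an SCC by itself.
That gives 3 strongly connected components.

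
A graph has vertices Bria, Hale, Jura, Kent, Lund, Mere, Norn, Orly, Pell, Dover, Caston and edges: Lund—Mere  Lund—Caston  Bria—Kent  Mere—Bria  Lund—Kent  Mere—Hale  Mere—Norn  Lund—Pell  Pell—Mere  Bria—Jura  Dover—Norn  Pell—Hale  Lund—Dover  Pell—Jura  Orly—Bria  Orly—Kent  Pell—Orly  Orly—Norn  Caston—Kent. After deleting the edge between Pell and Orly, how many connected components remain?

1

Pell and Orly are still connected via Pell-Mere-Bria-Orly, so the component count stays at 1.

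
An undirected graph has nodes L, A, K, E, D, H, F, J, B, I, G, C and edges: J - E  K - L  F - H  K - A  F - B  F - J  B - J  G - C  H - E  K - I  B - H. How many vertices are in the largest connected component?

D is isolated — a component by itself.
Starting from C we can reach C, G. That is one component of size 2.
Starting from A we can reach A, I, K, L. That is one component of size 4.
Starting from B we can reach B, E, F, H, J. That is one component of size 5.
The largest has 5 vertices.

5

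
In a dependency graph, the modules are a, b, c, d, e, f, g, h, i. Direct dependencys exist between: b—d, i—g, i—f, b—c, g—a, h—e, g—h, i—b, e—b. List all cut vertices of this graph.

Removing b increases the component count from 1 to 3, so b is a cut vertex.
Removing g increases the component count from 1 to 2, so g is a cut vertex.
Removing i increases the component count from 1 to 2, so i is a cut vertex.
By contrast removing d leaves 1 component; it is not a cut vertex. No other vertex is a cut vertex either.

b, g, i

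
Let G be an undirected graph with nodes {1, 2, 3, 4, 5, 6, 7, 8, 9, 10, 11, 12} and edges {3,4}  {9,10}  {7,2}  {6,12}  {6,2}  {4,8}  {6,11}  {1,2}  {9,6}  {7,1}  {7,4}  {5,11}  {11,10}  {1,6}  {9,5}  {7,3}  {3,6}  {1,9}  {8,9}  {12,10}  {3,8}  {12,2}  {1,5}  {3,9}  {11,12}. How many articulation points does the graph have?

0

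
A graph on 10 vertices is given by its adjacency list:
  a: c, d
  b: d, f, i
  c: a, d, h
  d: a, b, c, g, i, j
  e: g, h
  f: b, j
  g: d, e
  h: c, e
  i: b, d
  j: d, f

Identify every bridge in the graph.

none

The edges on the cycle d-a-c-d are not bridges since each lies on that cycle.
Every edge lies on some cycle, so there are no bridges.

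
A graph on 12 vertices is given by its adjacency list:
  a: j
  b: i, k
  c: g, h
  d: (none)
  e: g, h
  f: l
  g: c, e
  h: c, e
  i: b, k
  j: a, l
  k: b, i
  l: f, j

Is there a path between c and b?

No

The component containing c is {c, e, g, h}, and b is not in it.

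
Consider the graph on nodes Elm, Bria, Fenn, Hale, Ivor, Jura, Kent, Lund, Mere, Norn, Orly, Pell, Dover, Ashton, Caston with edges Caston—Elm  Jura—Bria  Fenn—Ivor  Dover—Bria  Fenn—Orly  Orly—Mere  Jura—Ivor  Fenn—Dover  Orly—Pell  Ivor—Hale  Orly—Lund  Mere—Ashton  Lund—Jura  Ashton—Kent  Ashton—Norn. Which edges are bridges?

Ashton-Kent, Ashton-Mere, Ashton-Norn, Caston-Elm, Hale-Ivor, Mere-Orly, Orly-Pell

The edges on the cycle Fenn-Orly-Lund-Jura-Ivor-Fenn are not bridges since each lies on that cycle.
But removing Orly—Mere disconnects Orly from Mere; removing Caston—Elm disconnects Caston from Elm; removing Norn—Ashton disconnects Norn from Ashton; removing Orly—Pell disconnects Orly from Pell — these are bridges.
In total 7 edges are bridges.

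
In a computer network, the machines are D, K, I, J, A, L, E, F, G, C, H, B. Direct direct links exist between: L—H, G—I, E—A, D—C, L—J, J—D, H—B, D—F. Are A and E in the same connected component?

Yes

From A we can reach A, E, which includes E.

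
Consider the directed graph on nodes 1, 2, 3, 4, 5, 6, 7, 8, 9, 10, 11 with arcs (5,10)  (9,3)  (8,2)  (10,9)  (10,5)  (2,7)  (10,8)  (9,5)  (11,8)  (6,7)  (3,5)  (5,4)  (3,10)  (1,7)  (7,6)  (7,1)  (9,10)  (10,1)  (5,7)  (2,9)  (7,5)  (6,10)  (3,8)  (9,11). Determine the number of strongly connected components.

{1, 2, 3, 5, 6, 7, 8, 9, 10, 11} are all mutually reachable — one SCC of size 10.
{4} is an SCC by itself.
That gives 2 strongly connected components.

2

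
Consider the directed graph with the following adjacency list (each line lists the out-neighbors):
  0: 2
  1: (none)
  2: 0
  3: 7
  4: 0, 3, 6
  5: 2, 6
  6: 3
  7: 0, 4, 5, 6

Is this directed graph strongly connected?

There is no directed path from 5 to 1, so the graph is not strongly connected.

No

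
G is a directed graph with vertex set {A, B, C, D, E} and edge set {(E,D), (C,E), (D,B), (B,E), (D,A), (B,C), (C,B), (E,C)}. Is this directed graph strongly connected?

There is no directed path from A to C, so the graph is not strongly connected.

No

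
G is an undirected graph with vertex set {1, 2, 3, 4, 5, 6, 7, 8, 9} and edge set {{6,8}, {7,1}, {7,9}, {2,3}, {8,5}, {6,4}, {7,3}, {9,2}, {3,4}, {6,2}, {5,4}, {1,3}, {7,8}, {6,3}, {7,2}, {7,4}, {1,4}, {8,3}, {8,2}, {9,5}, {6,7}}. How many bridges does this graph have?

0

The edges on the cycle 7-9-5-4-1-7 are not bridges since each lies on that cycle.
Every edge lies on some cycle, so there are no bridges.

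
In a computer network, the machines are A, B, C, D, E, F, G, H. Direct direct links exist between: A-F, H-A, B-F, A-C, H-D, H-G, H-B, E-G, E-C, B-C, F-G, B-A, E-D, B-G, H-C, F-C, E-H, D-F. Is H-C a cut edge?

No

After removing H-C, the path H-E-C still connects them, so the edge is not a bridge.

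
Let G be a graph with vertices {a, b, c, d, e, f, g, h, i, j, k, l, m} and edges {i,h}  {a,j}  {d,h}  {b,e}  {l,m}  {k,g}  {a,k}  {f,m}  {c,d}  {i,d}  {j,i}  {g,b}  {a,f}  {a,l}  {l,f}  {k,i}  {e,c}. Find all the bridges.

The edges on the cycle a-l-m-f-a are not bridges since each lies on that cycle.
Every edge lies on some cycle, so there are no bridges.

none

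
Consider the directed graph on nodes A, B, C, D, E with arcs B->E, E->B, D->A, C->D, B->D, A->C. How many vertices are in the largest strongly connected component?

3

{A, C, D} are all mutually reachable — one SCC of size 3.
{B, E} are all mutually reachable — one SCC of size 2.
The largest has 3 vertices.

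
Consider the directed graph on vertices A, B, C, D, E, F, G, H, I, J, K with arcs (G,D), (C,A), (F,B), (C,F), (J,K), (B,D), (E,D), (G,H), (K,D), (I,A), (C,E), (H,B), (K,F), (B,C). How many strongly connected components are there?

{B, C, F} are all mutually reachable — one SCC of size 3.
{A} is an SCC by itself.
{H} is an SCC by itself.
{E} is an SCC by itself.
{G} is an SCC by itself.
(and 4 more singleton SCCs)
That gives 9 strongly connected components.

9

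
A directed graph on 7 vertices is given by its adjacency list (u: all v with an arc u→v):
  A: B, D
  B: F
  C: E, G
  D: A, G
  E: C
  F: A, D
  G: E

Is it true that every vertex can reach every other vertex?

No

There is no directed path from G to D, so the graph is not strongly connected.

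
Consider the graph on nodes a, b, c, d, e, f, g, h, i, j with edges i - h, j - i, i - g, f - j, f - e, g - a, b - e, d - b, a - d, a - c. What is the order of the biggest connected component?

Starting from a we can reach a, b, c, d, e, f, g, h, i, j. That is one component of size 10.
The largest has 10 vertices.

10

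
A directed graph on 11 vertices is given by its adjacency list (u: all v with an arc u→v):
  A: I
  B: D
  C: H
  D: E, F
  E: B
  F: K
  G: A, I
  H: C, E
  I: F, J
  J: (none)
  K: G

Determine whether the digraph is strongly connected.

There is no directed path from A to E, so the graph is not strongly connected.

No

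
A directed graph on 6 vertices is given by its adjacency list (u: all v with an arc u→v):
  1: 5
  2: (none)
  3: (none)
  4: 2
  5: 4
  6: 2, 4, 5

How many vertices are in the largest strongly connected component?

1

{4} is an SCC by itself.
{3} is an SCC by itself.
{6} is an SCC by itself.
{2} is an SCC by itself.
{1} is an SCC by itself.
(and 1 more singleton SCC)
The largest has 1 vertex.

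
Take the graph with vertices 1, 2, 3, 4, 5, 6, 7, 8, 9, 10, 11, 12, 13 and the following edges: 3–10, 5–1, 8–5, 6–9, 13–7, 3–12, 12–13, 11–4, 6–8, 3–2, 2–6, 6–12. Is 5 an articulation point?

Deleting 5 raises the number of components from 2 to 3, so 5 is a cut vertex.

Yes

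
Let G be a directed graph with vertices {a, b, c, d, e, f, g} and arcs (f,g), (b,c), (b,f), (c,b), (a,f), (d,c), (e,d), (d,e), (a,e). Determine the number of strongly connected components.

5

{b, c} are all mutually reachable — one SCC of size 2.
{d, e} are all mutually reachable — one SCC of size 2.
{a} is an SCC by itself.
{g} is an SCC by itself.
{f} is an SCC by itself.
That gives 5 strongly connected components.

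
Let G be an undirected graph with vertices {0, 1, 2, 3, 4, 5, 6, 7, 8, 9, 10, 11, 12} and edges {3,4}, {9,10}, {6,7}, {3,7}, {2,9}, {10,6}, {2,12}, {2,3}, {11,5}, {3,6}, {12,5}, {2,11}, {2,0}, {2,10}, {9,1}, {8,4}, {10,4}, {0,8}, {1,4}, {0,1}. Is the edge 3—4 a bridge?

After removing 3—4, the path 3-2-10-4 still connects them, so the edge is not a bridge.

No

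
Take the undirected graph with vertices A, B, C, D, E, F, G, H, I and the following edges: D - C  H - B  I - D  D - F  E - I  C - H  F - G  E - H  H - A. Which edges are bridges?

A-H, B-H, D-F, F-G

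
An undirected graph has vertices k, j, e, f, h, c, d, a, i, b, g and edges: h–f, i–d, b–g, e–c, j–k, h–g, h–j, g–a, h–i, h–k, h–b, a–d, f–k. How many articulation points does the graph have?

1

Removing h increases the component count from 2 to 3, so h is a cut vertex.
By contrast removing k leaves 2 components; it is not a cut vertex. No other vertex is a cut vertex either.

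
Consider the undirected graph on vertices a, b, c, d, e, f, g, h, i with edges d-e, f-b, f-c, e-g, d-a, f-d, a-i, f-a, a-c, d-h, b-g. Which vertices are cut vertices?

a, d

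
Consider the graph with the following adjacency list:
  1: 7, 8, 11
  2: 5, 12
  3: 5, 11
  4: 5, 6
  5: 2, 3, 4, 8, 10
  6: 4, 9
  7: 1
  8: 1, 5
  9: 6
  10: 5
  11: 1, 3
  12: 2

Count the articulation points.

5

Removing 1 increases the component count from 1 to 2, so 1 is a cut vertex.
Removing 2 increases the component count from 1 to 2, so 2 is a cut vertex.
Removing 4 increases the component count from 1 to 2, so 4 is a cut vertex.
Likewise 5, 6 are cut vertices.
By contrast removing 3 leaves 1 component; it is not a cut vertex. No other vertex is a cut vertex either.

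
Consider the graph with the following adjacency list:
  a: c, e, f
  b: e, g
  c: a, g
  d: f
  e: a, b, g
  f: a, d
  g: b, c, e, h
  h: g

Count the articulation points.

Removing a increases the component count from 1 to 2, so a is a cut vertex.
Removing f increases the component count from 1 to 2, so f is a cut vertex.
Removing g increases the component count from 1 to 2, so g is a cut vertex.
By contrast removing e leaves 1 component; it is not a cut vertex. No other vertex is a cut vertex either.

3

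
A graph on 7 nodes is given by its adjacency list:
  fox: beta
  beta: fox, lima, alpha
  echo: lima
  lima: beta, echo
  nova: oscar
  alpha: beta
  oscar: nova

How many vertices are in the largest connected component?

5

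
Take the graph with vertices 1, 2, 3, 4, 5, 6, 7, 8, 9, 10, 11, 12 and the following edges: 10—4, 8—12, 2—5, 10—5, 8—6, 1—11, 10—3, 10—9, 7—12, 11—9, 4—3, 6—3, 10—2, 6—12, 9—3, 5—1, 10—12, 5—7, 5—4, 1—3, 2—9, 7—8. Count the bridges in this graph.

0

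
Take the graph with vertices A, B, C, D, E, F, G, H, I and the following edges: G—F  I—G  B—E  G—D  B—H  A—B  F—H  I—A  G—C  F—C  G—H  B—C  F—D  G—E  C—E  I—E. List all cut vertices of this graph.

Removing D, for instance, still leaves 1 component. No single vertex removal increases the component count — the graph has no articulation points.

none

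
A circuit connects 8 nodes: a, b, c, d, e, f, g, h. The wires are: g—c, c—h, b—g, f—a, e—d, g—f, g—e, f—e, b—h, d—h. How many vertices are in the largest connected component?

8

Starting from a we can reach a, b, c, d, e, f, g, h. That is one component of size 8.
The largest has 8 vertices.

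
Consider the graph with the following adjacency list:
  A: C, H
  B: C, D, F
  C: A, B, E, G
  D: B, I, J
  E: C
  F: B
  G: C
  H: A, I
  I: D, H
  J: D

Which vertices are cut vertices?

B, C, D

Removing B increases the component count from 1 to 2, so B is a cut vertex.
Removing C increases the component count from 1 to 3, so C is a cut vertex.
Removing D increases the component count from 1 to 2, so D is a cut vertex.
By contrast removing A leaves 1 component; it is not a cut vertex. No other vertex is a cut vertex either.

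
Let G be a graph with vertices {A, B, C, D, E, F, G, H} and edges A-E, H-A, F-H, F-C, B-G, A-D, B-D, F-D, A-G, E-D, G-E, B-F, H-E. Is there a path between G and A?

Yes

From G we can reach A, B, C, D, E, F, G, H, which includes A.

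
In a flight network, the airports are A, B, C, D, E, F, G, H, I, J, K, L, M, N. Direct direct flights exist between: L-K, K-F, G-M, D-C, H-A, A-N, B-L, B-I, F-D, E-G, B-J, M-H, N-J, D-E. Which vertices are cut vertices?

Removing B increases the component count from 1 to 2, so B is a cut vertex.
Removing D increases the component count from 1 to 2, so D is a cut vertex.
By contrast removing J leaves 1 component; it is not a cut vertex. No other vertex is a cut vertex either.

B, D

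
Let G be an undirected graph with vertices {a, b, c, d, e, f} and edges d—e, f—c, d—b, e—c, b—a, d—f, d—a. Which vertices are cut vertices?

d

Removing d increases the component count from 1 to 2, so d is a cut vertex.
By contrast removing c leaves 1 component; it is not a cut vertex. No other vertex is a cut vertex either.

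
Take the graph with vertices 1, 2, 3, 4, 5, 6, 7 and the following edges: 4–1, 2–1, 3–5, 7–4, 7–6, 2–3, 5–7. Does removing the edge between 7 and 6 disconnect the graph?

Yes

Removing 7–6 leaves no path between 7 and 6: the component count goes from 1 to 2. So it is a bridge.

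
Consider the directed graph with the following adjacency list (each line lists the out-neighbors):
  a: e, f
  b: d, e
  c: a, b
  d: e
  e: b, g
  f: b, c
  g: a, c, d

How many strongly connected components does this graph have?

1

{a, b, c, d, e, f, g} are all mutually reachable — one SCC of size 7.
That gives 1 strongly connected component.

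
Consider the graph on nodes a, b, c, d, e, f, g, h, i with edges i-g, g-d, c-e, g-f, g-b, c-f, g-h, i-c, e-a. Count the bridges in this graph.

5

The edges on the cycle i-g-f-c-i are not bridges since each lies on that cycle.
But removing g-d disconnects g from d; removing g-h disconnects g from h; removing g-b disconnects g from b; removing e-a disconnects e from a — these are bridges.
In total 5 edges are bridges.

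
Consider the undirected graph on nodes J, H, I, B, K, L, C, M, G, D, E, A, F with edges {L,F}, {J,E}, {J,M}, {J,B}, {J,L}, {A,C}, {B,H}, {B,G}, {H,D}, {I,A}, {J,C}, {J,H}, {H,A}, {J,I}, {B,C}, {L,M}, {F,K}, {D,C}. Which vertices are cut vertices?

Removing B increases the component count from 1 to 2, so B is a cut vertex.
Removing F increases the component count from 1 to 2, so F is a cut vertex.
Removing J increases the component count from 1 to 3, so J is a cut vertex.
Likewise L is a cut vertex.
By contrast removing C leaves 1 component; it is not a cut vertex. No other vertex is a cut vertex either.

B, F, J, L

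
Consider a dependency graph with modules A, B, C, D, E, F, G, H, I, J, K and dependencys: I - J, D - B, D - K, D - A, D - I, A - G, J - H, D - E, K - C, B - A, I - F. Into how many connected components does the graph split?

1

Starting from A we can reach A, B, C, D, E, F, G, H, I, J, K. That is one component of size 11.
Total: 1 component.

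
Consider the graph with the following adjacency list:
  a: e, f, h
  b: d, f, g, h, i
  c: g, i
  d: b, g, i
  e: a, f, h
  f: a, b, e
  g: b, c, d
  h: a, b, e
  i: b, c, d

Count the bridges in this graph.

The edges on the cycle b-i-c-g-b are not bridges since each lies on that cycle.
Every edge lies on some cycle, so there are no bridges.

0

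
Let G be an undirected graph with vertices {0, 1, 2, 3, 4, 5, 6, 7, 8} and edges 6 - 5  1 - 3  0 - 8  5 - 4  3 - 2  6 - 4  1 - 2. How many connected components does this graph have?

4

7 is isolated — a component by itself.
Starting from 0 we can reach 0, 8. That is one component of size 2.
Starting from 1 we can reach 1, 2, 3. That is one component of size 3.
Starting from 4 we can reach 4, 5, 6. That is one component of size 3.
Total: 4 components.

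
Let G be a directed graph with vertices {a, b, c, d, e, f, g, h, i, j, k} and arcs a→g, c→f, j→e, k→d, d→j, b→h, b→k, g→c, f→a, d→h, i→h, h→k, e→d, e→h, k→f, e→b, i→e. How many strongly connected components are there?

{b, d, e, h, j, k} are all mutually reachable — one SCC of size 6.
{a, c, f, g} are all mutually reachable — one SCC of size 4.
{i} is an SCC by itself.
That gives 3 strongly connected components.

3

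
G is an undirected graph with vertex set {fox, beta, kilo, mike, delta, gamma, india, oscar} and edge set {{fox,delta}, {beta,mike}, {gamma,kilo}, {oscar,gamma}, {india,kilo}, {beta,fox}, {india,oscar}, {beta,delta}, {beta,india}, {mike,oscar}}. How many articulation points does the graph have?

Removing beta increases the component count from 1 to 2, so beta is a cut vertex.
By contrast removing gamma leaves 1 component; it is not a cut vertex. No other vertex is a cut vertex either.

1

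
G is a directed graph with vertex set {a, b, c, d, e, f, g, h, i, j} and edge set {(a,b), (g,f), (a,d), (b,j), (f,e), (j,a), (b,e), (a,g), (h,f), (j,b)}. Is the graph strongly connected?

No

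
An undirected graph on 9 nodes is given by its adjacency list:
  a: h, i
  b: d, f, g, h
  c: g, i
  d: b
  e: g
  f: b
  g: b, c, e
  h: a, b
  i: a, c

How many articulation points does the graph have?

Removing b increases the component count from 1 to 3, so b is a cut vertex.
Removing g increases the component count from 1 to 2, so g is a cut vertex.
By contrast removing i leaves 1 component; it is not a cut vertex. No other vertex is a cut vertex either.

2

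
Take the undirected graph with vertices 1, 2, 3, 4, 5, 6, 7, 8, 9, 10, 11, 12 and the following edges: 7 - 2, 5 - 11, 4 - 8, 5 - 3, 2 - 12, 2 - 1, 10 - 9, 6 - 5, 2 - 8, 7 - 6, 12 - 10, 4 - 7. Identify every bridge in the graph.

The edges on the cycle 4-7-2-8-4 are not bridges since each lies on that cycle.
But removing 1 - 2 disconnects 1 from 2; removing 7 - 6 disconnects 7 from 6; removing 10 - 12 disconnects 10 from 12; removing 6 - 5 disconnects 6 from 5 — these are bridges.
In total 8 edges are bridges.

1-2, 10-12, 10-9, 11-5, 12-2, 3-5, 5-6, 6-7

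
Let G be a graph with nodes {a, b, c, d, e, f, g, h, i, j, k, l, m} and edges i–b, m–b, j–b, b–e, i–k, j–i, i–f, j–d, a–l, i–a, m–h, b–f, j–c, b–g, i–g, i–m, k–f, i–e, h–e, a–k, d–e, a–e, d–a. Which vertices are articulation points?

a, j

Removing a increases the component count from 1 to 2, so a is a cut vertex.
Removing j increases the component count from 1 to 2, so j is a cut vertex.
By contrast removing l leaves 1 component; it is not a cut vertex. No other vertex is a cut vertex either.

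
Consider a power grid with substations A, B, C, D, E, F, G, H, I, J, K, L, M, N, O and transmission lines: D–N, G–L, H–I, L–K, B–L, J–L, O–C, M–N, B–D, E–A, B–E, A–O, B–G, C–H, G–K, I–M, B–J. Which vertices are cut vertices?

B

Removing B increases the component count from 2 to 3, so B is a cut vertex.
By contrast removing E leaves 2 components; it is not a cut vertex. No other vertex is a cut vertex either.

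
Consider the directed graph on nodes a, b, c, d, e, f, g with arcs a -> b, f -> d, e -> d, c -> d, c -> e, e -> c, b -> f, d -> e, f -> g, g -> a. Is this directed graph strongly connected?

No

There is no directed path from d to b, so the graph is not strongly connected.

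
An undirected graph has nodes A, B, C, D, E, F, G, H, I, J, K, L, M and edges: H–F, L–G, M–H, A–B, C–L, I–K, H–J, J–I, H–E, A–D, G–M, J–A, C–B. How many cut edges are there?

5

The edges on the cycle C-L-G-M-H-J-A-B-C are not bridges since each lies on that cycle.
But removing H–E disconnects H from E; removing D–A disconnects D from A; removing I–J disconnects I from J; removing F–H disconnects F from H — these are bridges.
In total 5 edges are bridges.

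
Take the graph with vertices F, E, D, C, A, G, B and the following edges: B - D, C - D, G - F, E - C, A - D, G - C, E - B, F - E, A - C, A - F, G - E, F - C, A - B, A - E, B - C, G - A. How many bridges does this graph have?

0

The edges on the cycle G-A-F-G are not bridges since each lies on that cycle.
Every edge lies on some cycle, so there are no bridges.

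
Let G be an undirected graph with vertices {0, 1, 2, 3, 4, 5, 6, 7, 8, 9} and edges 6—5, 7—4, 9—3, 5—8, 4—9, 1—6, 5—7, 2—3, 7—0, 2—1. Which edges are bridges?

0-7, 5-8

The edges on the cycle 2-1-6-5-7-4-9-3-2 are not bridges since each lies on that cycle.
But removing 0—7 disconnects 0 from 7; removing 8—5 disconnects 8 from 5 — these are bridges.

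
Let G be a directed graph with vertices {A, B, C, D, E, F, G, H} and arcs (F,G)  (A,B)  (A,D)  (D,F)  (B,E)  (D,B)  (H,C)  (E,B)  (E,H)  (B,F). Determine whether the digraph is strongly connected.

There is no directed path from C to B, so the graph is not strongly connected.

No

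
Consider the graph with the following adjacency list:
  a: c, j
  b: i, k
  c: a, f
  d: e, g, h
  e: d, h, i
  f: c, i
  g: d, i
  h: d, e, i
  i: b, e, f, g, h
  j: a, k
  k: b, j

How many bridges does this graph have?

0

The edges on the cycle i-e-h-i are not bridges since each lies on that cycle.
Every edge lies on some cycle, so there are no bridges.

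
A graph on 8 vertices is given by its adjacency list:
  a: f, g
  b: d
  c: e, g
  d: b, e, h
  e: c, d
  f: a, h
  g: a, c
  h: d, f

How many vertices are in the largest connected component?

8

Starting from a we can reach a, b, c, d, e, f, g, h. That is one component of size 8.
The largest has 8 vertices.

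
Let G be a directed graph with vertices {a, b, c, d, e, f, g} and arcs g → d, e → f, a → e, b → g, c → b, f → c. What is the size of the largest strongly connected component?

{b} is an SCC by itself.
{c} is an SCC by itself.
{g} is an SCC by itself.
{d} is an SCC by itself.
{a} is an SCC by itself.
(and 2 more singleton SCCs)
The largest has 1 vertex.

1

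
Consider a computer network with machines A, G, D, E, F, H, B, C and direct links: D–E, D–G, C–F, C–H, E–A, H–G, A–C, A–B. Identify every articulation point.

A, C

Removing A increases the component count from 1 to 2, so A is a cut vertex.
Removing C increases the component count from 1 to 2, so C is a cut vertex.
By contrast removing F leaves 1 component; it is not a cut vertex. No other vertex is a cut vertex either.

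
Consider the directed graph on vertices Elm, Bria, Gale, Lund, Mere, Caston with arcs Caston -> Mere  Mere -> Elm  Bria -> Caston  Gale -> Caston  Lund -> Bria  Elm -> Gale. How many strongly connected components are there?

{Elm, Gale, Mere, Caston} are all mutually reachable — one SCC of size 4.
{Bria} is an SCC by itself.
{Lund} is an SCC by itself.
That gives 3 strongly connected components.

3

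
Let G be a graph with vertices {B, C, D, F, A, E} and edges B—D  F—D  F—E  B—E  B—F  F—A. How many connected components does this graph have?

2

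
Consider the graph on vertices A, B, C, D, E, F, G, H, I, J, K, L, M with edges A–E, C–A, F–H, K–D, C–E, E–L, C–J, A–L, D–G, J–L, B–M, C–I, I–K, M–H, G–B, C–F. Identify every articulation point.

C

Removing C increases the component count from 1 to 2, so C is a cut vertex.
By contrast removing G leaves 1 component; it is not a cut vertex. No other vertex is a cut vertex either.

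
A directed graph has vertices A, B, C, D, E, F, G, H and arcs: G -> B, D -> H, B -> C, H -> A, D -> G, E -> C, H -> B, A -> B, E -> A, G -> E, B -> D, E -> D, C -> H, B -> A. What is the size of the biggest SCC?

7

{A, B, C, D, E, G, H} are all mutually reachable — one SCC of size 7.
{F} is an SCC by itself.
The largest has 7 vertices.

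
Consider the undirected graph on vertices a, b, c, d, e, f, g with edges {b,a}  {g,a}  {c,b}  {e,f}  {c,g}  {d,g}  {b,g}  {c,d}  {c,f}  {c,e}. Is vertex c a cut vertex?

Deleting c raises the number of components from 1 to 2, so c is a cut vertex.

Yes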